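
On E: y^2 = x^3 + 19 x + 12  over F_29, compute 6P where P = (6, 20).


k = 6 = 110_2 (binary, LSB first: 011)
Double-and-add from P = (6, 20):
  bit 0 = 0: acc unchanged = O
  bit 1 = 1: acc = O + (18, 26) = (18, 26)
  bit 2 = 1: acc = (18, 26) + (9, 10) = (27, 16)

6P = (27, 16)


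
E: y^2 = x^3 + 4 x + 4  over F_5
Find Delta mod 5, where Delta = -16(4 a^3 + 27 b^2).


4 a^3 + 27 b^2 = 4*4^3 + 27*4^2 = 256 + 432 = 688
Delta = -16 * (688) = -11008
Delta mod 5 = 2

Delta = 2 (mod 5)


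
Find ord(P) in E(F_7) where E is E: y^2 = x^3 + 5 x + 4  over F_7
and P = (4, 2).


Compute successive multiples of P until we hit O:
  1P = (4, 2)
  2P = (0, 2)
  3P = (3, 5)
  4P = (2, 6)
  5P = (5, 0)
  6P = (2, 1)
  7P = (3, 2)
  8P = (0, 5)
  ... (continuing to 10P)
  10P = O

ord(P) = 10


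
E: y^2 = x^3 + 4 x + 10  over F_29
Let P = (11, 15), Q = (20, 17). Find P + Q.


P != Q, so use the chord formula.
s = (y2 - y1) / (x2 - x1) = (2) / (9) mod 29 = 26
x3 = s^2 - x1 - x2 mod 29 = 26^2 - 11 - 20 = 7
y3 = s (x1 - x3) - y1 mod 29 = 26 * (11 - 7) - 15 = 2

P + Q = (7, 2)


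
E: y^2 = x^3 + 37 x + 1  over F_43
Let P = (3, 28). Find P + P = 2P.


Doubling: s = (3 x1^2 + a) / (2 y1)
s = (3*3^2 + 37) / (2*28) mod 43 = 38
x3 = s^2 - 2 x1 mod 43 = 38^2 - 2*3 = 19
y3 = s (x1 - x3) - y1 mod 43 = 38 * (3 - 19) - 28 = 9

2P = (19, 9)


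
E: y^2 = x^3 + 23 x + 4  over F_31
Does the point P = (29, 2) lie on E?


Check whether y^2 = x^3 + 23 x + 4 (mod 31) for (x, y) = (29, 2).
LHS: y^2 = 2^2 mod 31 = 4
RHS: x^3 + 23 x + 4 = 29^3 + 23*29 + 4 mod 31 = 12
LHS != RHS

No, not on the curve


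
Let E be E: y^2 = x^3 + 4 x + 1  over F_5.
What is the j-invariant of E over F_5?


Delta = -16(4 a^3 + 27 b^2) mod 5 = 2
-1728 * (4 a)^3 = -1728 * (4*4)^3 mod 5 = 2
j = 2 * 2^(-1) mod 5 = 1

j = 1 (mod 5)


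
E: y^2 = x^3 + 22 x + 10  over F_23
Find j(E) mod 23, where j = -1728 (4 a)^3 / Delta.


Delta = -16(4 a^3 + 27 b^2) mod 23 = 12
-1728 * (4 a)^3 = -1728 * (4*22)^3 mod 23 = 8
j = 8 * 12^(-1) mod 23 = 16

j = 16 (mod 23)


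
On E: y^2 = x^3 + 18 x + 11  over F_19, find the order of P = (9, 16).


Compute successive multiples of P until we hit O:
  1P = (9, 16)
  2P = (17, 9)
  3P = (0, 7)
  4P = (11, 1)
  5P = (3, 15)
  6P = (16, 5)
  7P = (5, 13)
  8P = (2, 13)
  ... (continuing to 27P)
  27P = O

ord(P) = 27


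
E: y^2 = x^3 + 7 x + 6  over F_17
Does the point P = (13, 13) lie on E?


Check whether y^2 = x^3 + 7 x + 6 (mod 17) for (x, y) = (13, 13).
LHS: y^2 = 13^2 mod 17 = 16
RHS: x^3 + 7 x + 6 = 13^3 + 7*13 + 6 mod 17 = 16
LHS = RHS

Yes, on the curve


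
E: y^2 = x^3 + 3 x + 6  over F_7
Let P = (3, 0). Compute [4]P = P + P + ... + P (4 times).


k = 4 = 100_2 (binary, LSB first: 001)
Double-and-add from P = (3, 0):
  bit 0 = 0: acc unchanged = O
  bit 1 = 0: acc unchanged = O
  bit 2 = 1: acc = O + O = O

4P = O


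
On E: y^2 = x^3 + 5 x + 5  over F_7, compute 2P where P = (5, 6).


Doubling: s = (3 x1^2 + a) / (2 y1)
s = (3*5^2 + 5) / (2*6) mod 7 = 2
x3 = s^2 - 2 x1 mod 7 = 2^2 - 2*5 = 1
y3 = s (x1 - x3) - y1 mod 7 = 2 * (5 - 1) - 6 = 2

2P = (1, 2)


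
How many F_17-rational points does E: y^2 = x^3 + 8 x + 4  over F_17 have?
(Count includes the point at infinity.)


For each x in F_17, count y with y^2 = x^3 + 8 x + 4 mod 17:
  x = 0: RHS = 4, y in [2, 15]  -> 2 point(s)
  x = 1: RHS = 13, y in [8, 9]  -> 2 point(s)
  x = 3: RHS = 4, y in [2, 15]  -> 2 point(s)
  x = 4: RHS = 15, y in [7, 10]  -> 2 point(s)
  x = 5: RHS = 16, y in [4, 13]  -> 2 point(s)
  x = 6: RHS = 13, y in [8, 9]  -> 2 point(s)
  x = 8: RHS = 2, y in [6, 11]  -> 2 point(s)
  x = 10: RHS = 13, y in [8, 9]  -> 2 point(s)
  x = 12: RHS = 9, y in [3, 14]  -> 2 point(s)
  x = 14: RHS = 4, y in [2, 15]  -> 2 point(s)
Affine points: 20. Add the point at infinity: total = 21.

#E(F_17) = 21


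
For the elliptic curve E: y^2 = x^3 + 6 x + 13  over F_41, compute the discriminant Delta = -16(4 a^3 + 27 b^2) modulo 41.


4 a^3 + 27 b^2 = 4*6^3 + 27*13^2 = 864 + 4563 = 5427
Delta = -16 * (5427) = -86832
Delta mod 41 = 6

Delta = 6 (mod 41)


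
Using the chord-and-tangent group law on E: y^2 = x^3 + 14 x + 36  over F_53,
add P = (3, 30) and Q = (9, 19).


P != Q, so use the chord formula.
s = (y2 - y1) / (x2 - x1) = (42) / (6) mod 53 = 7
x3 = s^2 - x1 - x2 mod 53 = 7^2 - 3 - 9 = 37
y3 = s (x1 - x3) - y1 mod 53 = 7 * (3 - 37) - 30 = 50

P + Q = (37, 50)


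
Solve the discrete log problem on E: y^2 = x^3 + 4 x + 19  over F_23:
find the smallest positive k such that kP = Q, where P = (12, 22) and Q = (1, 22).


Enumerate multiples of P until we hit Q = (1, 22):
  1P = (12, 22)
  2P = (5, 16)
  3P = (18, 9)
  4P = (6, 11)
  5P = (9, 18)
  6P = (14, 6)
  7P = (15, 2)
  8P = (20, 16)
  9P = (16, 4)
  10P = (21, 7)
  11P = (3, 9)
  12P = (1, 22)
Match found at i = 12.

k = 12


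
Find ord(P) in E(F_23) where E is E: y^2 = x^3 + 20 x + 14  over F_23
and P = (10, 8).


Compute successive multiples of P until we hit O:
  1P = (10, 8)
  2P = (12, 21)
  3P = (3, 3)
  4P = (3, 20)
  5P = (12, 2)
  6P = (10, 15)
  7P = O

ord(P) = 7


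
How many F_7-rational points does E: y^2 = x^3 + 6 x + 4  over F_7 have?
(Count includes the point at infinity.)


For each x in F_7, count y with y^2 = x^3 + 6 x + 4 mod 7:
  x = 0: RHS = 4, y in [2, 5]  -> 2 point(s)
  x = 1: RHS = 4, y in [2, 5]  -> 2 point(s)
  x = 3: RHS = 0, y in [0]  -> 1 point(s)
  x = 4: RHS = 1, y in [1, 6]  -> 2 point(s)
  x = 6: RHS = 4, y in [2, 5]  -> 2 point(s)
Affine points: 9. Add the point at infinity: total = 10.

#E(F_7) = 10


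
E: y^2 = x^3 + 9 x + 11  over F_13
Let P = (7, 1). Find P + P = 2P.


Doubling: s = (3 x1^2 + a) / (2 y1)
s = (3*7^2 + 9) / (2*1) mod 13 = 0
x3 = s^2 - 2 x1 mod 13 = 0^2 - 2*7 = 12
y3 = s (x1 - x3) - y1 mod 13 = 0 * (7 - 12) - 1 = 12

2P = (12, 12)


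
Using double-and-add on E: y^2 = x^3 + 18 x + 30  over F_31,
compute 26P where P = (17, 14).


k = 26 = 11010_2 (binary, LSB first: 01011)
Double-and-add from P = (17, 14):
  bit 0 = 0: acc unchanged = O
  bit 1 = 1: acc = O + (5, 11) = (5, 11)
  bit 2 = 0: acc unchanged = (5, 11)
  bit 3 = 1: acc = (5, 11) + (25, 4) = (26, 1)
  bit 4 = 1: acc = (26, 1) + (14, 22) = (27, 24)

26P = (27, 24)


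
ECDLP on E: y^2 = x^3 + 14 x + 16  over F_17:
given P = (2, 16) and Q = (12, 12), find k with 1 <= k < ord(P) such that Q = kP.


Enumerate multiples of P until we hit Q = (12, 12):
  1P = (2, 16)
  2P = (12, 12)
Match found at i = 2.

k = 2


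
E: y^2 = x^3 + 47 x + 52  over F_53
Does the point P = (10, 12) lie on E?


Check whether y^2 = x^3 + 47 x + 52 (mod 53) for (x, y) = (10, 12).
LHS: y^2 = 12^2 mod 53 = 38
RHS: x^3 + 47 x + 52 = 10^3 + 47*10 + 52 mod 53 = 38
LHS = RHS

Yes, on the curve


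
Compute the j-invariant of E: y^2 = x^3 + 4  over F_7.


Delta = -16(4 a^3 + 27 b^2) mod 7 = 4
-1728 * (4 a)^3 = -1728 * (4*0)^3 mod 7 = 0
j = 0 * 4^(-1) mod 7 = 0

j = 0 (mod 7)


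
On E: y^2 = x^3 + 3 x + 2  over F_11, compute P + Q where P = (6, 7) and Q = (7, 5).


P != Q, so use the chord formula.
s = (y2 - y1) / (x2 - x1) = (9) / (1) mod 11 = 9
x3 = s^2 - x1 - x2 mod 11 = 9^2 - 6 - 7 = 2
y3 = s (x1 - x3) - y1 mod 11 = 9 * (6 - 2) - 7 = 7

P + Q = (2, 7)


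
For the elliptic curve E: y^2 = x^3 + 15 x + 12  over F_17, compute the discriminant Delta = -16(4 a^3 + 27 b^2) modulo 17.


4 a^3 + 27 b^2 = 4*15^3 + 27*12^2 = 13500 + 3888 = 17388
Delta = -16 * (17388) = -278208
Delta mod 17 = 14

Delta = 14 (mod 17)


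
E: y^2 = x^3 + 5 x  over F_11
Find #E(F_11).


For each x in F_11, count y with y^2 = x^3 + 5 x + 0 mod 11:
  x = 0: RHS = 0, y in [0]  -> 1 point(s)
  x = 3: RHS = 9, y in [3, 8]  -> 2 point(s)
  x = 6: RHS = 4, y in [2, 9]  -> 2 point(s)
  x = 7: RHS = 4, y in [2, 9]  -> 2 point(s)
  x = 9: RHS = 4, y in [2, 9]  -> 2 point(s)
  x = 10: RHS = 5, y in [4, 7]  -> 2 point(s)
Affine points: 11. Add the point at infinity: total = 12.

#E(F_11) = 12


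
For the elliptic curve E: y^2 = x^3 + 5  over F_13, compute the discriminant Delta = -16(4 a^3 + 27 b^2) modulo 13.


4 a^3 + 27 b^2 = 4*0^3 + 27*5^2 = 0 + 675 = 675
Delta = -16 * (675) = -10800
Delta mod 13 = 3

Delta = 3 (mod 13)


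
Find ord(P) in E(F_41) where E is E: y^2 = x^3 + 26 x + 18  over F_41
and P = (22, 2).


Compute successive multiples of P until we hit O:
  1P = (22, 2)
  2P = (28, 36)
  3P = (14, 16)
  4P = (26, 5)
  5P = (32, 11)
  6P = (12, 7)
  7P = (38, 6)
  8P = (40, 14)
  ... (continuing to 26P)
  26P = O

ord(P) = 26


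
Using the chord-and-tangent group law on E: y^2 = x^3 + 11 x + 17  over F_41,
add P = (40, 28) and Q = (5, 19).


P != Q, so use the chord formula.
s = (y2 - y1) / (x2 - x1) = (32) / (6) mod 41 = 19
x3 = s^2 - x1 - x2 mod 41 = 19^2 - 40 - 5 = 29
y3 = s (x1 - x3) - y1 mod 41 = 19 * (40 - 29) - 28 = 17

P + Q = (29, 17)


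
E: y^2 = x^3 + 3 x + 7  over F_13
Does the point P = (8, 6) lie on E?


Check whether y^2 = x^3 + 3 x + 7 (mod 13) for (x, y) = (8, 6).
LHS: y^2 = 6^2 mod 13 = 10
RHS: x^3 + 3 x + 7 = 8^3 + 3*8 + 7 mod 13 = 10
LHS = RHS

Yes, on the curve


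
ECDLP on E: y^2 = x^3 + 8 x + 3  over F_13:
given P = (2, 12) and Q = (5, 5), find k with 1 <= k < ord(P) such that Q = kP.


Enumerate multiples of P until we hit Q = (5, 5):
  1P = (2, 12)
  2P = (5, 5)
Match found at i = 2.

k = 2


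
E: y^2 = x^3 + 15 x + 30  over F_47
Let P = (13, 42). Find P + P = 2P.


Doubling: s = (3 x1^2 + a) / (2 y1)
s = (3*13^2 + 15) / (2*42) mod 47 = 23
x3 = s^2 - 2 x1 mod 47 = 23^2 - 2*13 = 33
y3 = s (x1 - x3) - y1 mod 47 = 23 * (13 - 33) - 42 = 15

2P = (33, 15)


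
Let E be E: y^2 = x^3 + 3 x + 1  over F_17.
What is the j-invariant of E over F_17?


Delta = -16(4 a^3 + 27 b^2) mod 17 = 16
-1728 * (4 a)^3 = -1728 * (4*3)^3 mod 17 = 15
j = 15 * 16^(-1) mod 17 = 2

j = 2 (mod 17)


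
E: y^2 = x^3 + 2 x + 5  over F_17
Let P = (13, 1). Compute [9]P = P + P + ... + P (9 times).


k = 9 = 1001_2 (binary, LSB first: 1001)
Double-and-add from P = (13, 1):
  bit 0 = 1: acc = O + (13, 1) = (13, 1)
  bit 1 = 0: acc unchanged = (13, 1)
  bit 2 = 0: acc unchanged = (13, 1)
  bit 3 = 1: acc = (13, 1) + (11, 7) = (2, 0)

9P = (2, 0)


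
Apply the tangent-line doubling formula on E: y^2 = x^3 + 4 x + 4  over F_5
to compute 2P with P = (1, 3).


Doubling: s = (3 x1^2 + a) / (2 y1)
s = (3*1^2 + 4) / (2*3) mod 5 = 2
x3 = s^2 - 2 x1 mod 5 = 2^2 - 2*1 = 2
y3 = s (x1 - x3) - y1 mod 5 = 2 * (1 - 2) - 3 = 0

2P = (2, 0)


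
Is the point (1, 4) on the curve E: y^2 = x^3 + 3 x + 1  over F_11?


Check whether y^2 = x^3 + 3 x + 1 (mod 11) for (x, y) = (1, 4).
LHS: y^2 = 4^2 mod 11 = 5
RHS: x^3 + 3 x + 1 = 1^3 + 3*1 + 1 mod 11 = 5
LHS = RHS

Yes, on the curve


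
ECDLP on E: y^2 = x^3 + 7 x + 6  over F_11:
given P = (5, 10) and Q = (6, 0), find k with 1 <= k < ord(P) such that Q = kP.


Enumerate multiples of P until we hit Q = (6, 0):
  1P = (5, 10)
  2P = (10, 8)
  3P = (1, 6)
  4P = (6, 0)
Match found at i = 4.

k = 4


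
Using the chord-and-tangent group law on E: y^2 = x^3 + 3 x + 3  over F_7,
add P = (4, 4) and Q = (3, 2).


P != Q, so use the chord formula.
s = (y2 - y1) / (x2 - x1) = (5) / (6) mod 7 = 2
x3 = s^2 - x1 - x2 mod 7 = 2^2 - 4 - 3 = 4
y3 = s (x1 - x3) - y1 mod 7 = 2 * (4 - 4) - 4 = 3

P + Q = (4, 3)


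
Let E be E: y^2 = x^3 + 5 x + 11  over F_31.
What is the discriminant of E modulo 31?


4 a^3 + 27 b^2 = 4*5^3 + 27*11^2 = 500 + 3267 = 3767
Delta = -16 * (3767) = -60272
Delta mod 31 = 23

Delta = 23 (mod 31)


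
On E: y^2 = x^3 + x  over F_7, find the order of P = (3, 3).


Compute successive multiples of P until we hit O:
  1P = (3, 3)
  2P = (1, 4)
  3P = (5, 5)
  4P = (0, 0)
  5P = (5, 2)
  6P = (1, 3)
  7P = (3, 4)
  8P = O

ord(P) = 8


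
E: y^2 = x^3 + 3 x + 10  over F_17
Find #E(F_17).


For each x in F_17, count y with y^2 = x^3 + 3 x + 10 mod 17:
  x = 4: RHS = 1, y in [1, 16]  -> 2 point(s)
  x = 7: RHS = 0, y in [0]  -> 1 point(s)
  x = 8: RHS = 2, y in [6, 11]  -> 2 point(s)
  x = 9: RHS = 1, y in [1, 16]  -> 2 point(s)
  x = 13: RHS = 2, y in [6, 11]  -> 2 point(s)
  x = 14: RHS = 8, y in [5, 12]  -> 2 point(s)
  x = 15: RHS = 13, y in [8, 9]  -> 2 point(s)
Affine points: 13. Add the point at infinity: total = 14.

#E(F_17) = 14


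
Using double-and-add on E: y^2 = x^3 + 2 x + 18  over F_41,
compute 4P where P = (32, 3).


k = 4 = 100_2 (binary, LSB first: 001)
Double-and-add from P = (32, 3):
  bit 0 = 0: acc unchanged = O
  bit 1 = 0: acc unchanged = O
  bit 2 = 1: acc = O + (26, 4) = (26, 4)

4P = (26, 4)


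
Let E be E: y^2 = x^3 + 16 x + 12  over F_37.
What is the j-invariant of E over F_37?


Delta = -16(4 a^3 + 27 b^2) mod 37 = 27
-1728 * (4 a)^3 = -1728 * (4*16)^3 mod 37 = 26
j = 26 * 27^(-1) mod 37 = 27

j = 27 (mod 37)


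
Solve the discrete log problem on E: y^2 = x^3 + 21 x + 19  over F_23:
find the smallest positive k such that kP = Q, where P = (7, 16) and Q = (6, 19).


Enumerate multiples of P until we hit Q = (6, 19):
  1P = (7, 16)
  2P = (15, 11)
  3P = (19, 3)
  4P = (6, 4)
  5P = (16, 14)
  6P = (8, 20)
  7P = (1, 8)
  8P = (4, 11)
  9P = (2, 0)
  10P = (4, 12)
  11P = (1, 15)
  12P = (8, 3)
  13P = (16, 9)
  14P = (6, 19)
Match found at i = 14.

k = 14


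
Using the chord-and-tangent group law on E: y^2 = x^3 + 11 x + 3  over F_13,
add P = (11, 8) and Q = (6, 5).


P != Q, so use the chord formula.
s = (y2 - y1) / (x2 - x1) = (10) / (8) mod 13 = 11
x3 = s^2 - x1 - x2 mod 13 = 11^2 - 11 - 6 = 0
y3 = s (x1 - x3) - y1 mod 13 = 11 * (11 - 0) - 8 = 9

P + Q = (0, 9)


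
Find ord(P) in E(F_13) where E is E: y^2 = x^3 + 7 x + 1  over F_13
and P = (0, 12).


Compute successive multiples of P until we hit O:
  1P = (0, 12)
  2P = (9, 0)
  3P = (0, 1)
  4P = O

ord(P) = 4


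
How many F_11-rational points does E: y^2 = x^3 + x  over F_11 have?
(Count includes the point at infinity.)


For each x in F_11, count y with y^2 = x^3 + 1 x + 0 mod 11:
  x = 0: RHS = 0, y in [0]  -> 1 point(s)
  x = 5: RHS = 9, y in [3, 8]  -> 2 point(s)
  x = 7: RHS = 9, y in [3, 8]  -> 2 point(s)
  x = 8: RHS = 3, y in [5, 6]  -> 2 point(s)
  x = 9: RHS = 1, y in [1, 10]  -> 2 point(s)
  x = 10: RHS = 9, y in [3, 8]  -> 2 point(s)
Affine points: 11. Add the point at infinity: total = 12.

#E(F_11) = 12


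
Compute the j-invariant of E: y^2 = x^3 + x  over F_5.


Delta = -16(4 a^3 + 27 b^2) mod 5 = 1
-1728 * (4 a)^3 = -1728 * (4*1)^3 mod 5 = 3
j = 3 * 1^(-1) mod 5 = 3

j = 3 (mod 5)


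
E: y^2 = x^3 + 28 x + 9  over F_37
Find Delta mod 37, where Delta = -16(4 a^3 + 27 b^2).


4 a^3 + 27 b^2 = 4*28^3 + 27*9^2 = 87808 + 2187 = 89995
Delta = -16 * (89995) = -1439920
Delta mod 37 = 9

Delta = 9 (mod 37)


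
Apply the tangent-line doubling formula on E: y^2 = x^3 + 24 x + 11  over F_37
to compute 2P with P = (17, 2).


Doubling: s = (3 x1^2 + a) / (2 y1)
s = (3*17^2 + 24) / (2*2) mod 37 = 10
x3 = s^2 - 2 x1 mod 37 = 10^2 - 2*17 = 29
y3 = s (x1 - x3) - y1 mod 37 = 10 * (17 - 29) - 2 = 26

2P = (29, 26)


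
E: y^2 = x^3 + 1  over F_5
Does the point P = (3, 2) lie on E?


Check whether y^2 = x^3 + 0 x + 1 (mod 5) for (x, y) = (3, 2).
LHS: y^2 = 2^2 mod 5 = 4
RHS: x^3 + 0 x + 1 = 3^3 + 0*3 + 1 mod 5 = 3
LHS != RHS

No, not on the curve


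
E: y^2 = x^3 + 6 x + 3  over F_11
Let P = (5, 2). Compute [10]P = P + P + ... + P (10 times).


k = 10 = 1010_2 (binary, LSB first: 0101)
Double-and-add from P = (5, 2):
  bit 0 = 0: acc unchanged = O
  bit 1 = 1: acc = O + (2, 1) = (2, 1)
  bit 2 = 0: acc unchanged = (2, 1)
  bit 3 = 1: acc = (2, 1) + (3, 9) = (4, 5)

10P = (4, 5)


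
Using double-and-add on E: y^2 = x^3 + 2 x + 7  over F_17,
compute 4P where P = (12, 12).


k = 4 = 100_2 (binary, LSB first: 001)
Double-and-add from P = (12, 12):
  bit 0 = 0: acc unchanged = O
  bit 1 = 0: acc unchanged = O
  bit 2 = 1: acc = O + (12, 12) = (12, 12)

4P = (12, 12)


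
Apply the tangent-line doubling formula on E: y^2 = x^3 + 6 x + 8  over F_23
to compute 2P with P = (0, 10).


Doubling: s = (3 x1^2 + a) / (2 y1)
s = (3*0^2 + 6) / (2*10) mod 23 = 21
x3 = s^2 - 2 x1 mod 23 = 21^2 - 2*0 = 4
y3 = s (x1 - x3) - y1 mod 23 = 21 * (0 - 4) - 10 = 21

2P = (4, 21)


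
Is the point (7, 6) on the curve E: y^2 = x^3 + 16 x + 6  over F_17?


Check whether y^2 = x^3 + 16 x + 6 (mod 17) for (x, y) = (7, 6).
LHS: y^2 = 6^2 mod 17 = 2
RHS: x^3 + 16 x + 6 = 7^3 + 16*7 + 6 mod 17 = 2
LHS = RHS

Yes, on the curve


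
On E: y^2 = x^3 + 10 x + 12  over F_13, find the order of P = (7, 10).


Compute successive multiples of P until we hit O:
  1P = (7, 10)
  2P = (3, 11)
  3P = (12, 1)
  4P = (4, 8)
  5P = (1, 7)
  6P = (2, 12)
  7P = (0, 8)
  8P = (9, 8)
  ... (continuing to 19P)
  19P = O

ord(P) = 19


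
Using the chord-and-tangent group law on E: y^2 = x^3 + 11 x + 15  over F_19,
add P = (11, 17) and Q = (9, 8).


P != Q, so use the chord formula.
s = (y2 - y1) / (x2 - x1) = (10) / (17) mod 19 = 14
x3 = s^2 - x1 - x2 mod 19 = 14^2 - 11 - 9 = 5
y3 = s (x1 - x3) - y1 mod 19 = 14 * (11 - 5) - 17 = 10

P + Q = (5, 10)


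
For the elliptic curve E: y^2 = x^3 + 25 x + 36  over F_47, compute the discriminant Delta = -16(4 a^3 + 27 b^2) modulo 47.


4 a^3 + 27 b^2 = 4*25^3 + 27*36^2 = 62500 + 34992 = 97492
Delta = -16 * (97492) = -1559872
Delta mod 47 = 11

Delta = 11 (mod 47)


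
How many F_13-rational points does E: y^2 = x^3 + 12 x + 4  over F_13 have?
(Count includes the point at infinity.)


For each x in F_13, count y with y^2 = x^3 + 12 x + 4 mod 13:
  x = 0: RHS = 4, y in [2, 11]  -> 2 point(s)
  x = 1: RHS = 4, y in [2, 11]  -> 2 point(s)
  x = 2: RHS = 10, y in [6, 7]  -> 2 point(s)
  x = 4: RHS = 12, y in [5, 8]  -> 2 point(s)
  x = 8: RHS = 1, y in [1, 12]  -> 2 point(s)
  x = 9: RHS = 9, y in [3, 10]  -> 2 point(s)
  x = 12: RHS = 4, y in [2, 11]  -> 2 point(s)
Affine points: 14. Add the point at infinity: total = 15.

#E(F_13) = 15


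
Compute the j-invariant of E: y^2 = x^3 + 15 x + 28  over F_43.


Delta = -16(4 a^3 + 27 b^2) mod 43 = 12
-1728 * (4 a)^3 = -1728 * (4*15)^3 mod 43 = 41
j = 41 * 12^(-1) mod 43 = 7

j = 7 (mod 43)


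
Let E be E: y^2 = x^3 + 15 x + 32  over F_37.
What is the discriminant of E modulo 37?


4 a^3 + 27 b^2 = 4*15^3 + 27*32^2 = 13500 + 27648 = 41148
Delta = -16 * (41148) = -658368
Delta mod 37 = 10

Delta = 10 (mod 37)


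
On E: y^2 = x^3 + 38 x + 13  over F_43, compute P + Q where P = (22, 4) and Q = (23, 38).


P != Q, so use the chord formula.
s = (y2 - y1) / (x2 - x1) = (34) / (1) mod 43 = 34
x3 = s^2 - x1 - x2 mod 43 = 34^2 - 22 - 23 = 36
y3 = s (x1 - x3) - y1 mod 43 = 34 * (22 - 36) - 4 = 36

P + Q = (36, 36)


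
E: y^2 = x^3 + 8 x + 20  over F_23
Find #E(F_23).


For each x in F_23, count y with y^2 = x^3 + 8 x + 20 mod 23:
  x = 1: RHS = 6, y in [11, 12]  -> 2 point(s)
  x = 3: RHS = 2, y in [5, 18]  -> 2 point(s)
  x = 4: RHS = 1, y in [1, 22]  -> 2 point(s)
  x = 5: RHS = 1, y in [1, 22]  -> 2 point(s)
  x = 6: RHS = 8, y in [10, 13]  -> 2 point(s)
  x = 9: RHS = 16, y in [4, 19]  -> 2 point(s)
  x = 11: RHS = 13, y in [6, 17]  -> 2 point(s)
  x = 12: RHS = 4, y in [2, 21]  -> 2 point(s)
  x = 14: RHS = 1, y in [1, 22]  -> 2 point(s)
  x = 16: RHS = 12, y in [9, 14]  -> 2 point(s)
  x = 17: RHS = 9, y in [3, 20]  -> 2 point(s)
  x = 18: RHS = 16, y in [4, 19]  -> 2 point(s)
  x = 19: RHS = 16, y in [4, 19]  -> 2 point(s)
Affine points: 26. Add the point at infinity: total = 27.

#E(F_23) = 27


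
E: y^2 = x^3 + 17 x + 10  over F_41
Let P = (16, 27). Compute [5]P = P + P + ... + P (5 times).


k = 5 = 101_2 (binary, LSB first: 101)
Double-and-add from P = (16, 27):
  bit 0 = 1: acc = O + (16, 27) = (16, 27)
  bit 1 = 0: acc unchanged = (16, 27)
  bit 2 = 1: acc = (16, 27) + (27, 12) = (29, 28)

5P = (29, 28)


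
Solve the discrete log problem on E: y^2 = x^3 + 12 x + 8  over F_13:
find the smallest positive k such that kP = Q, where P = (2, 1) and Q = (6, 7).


Enumerate multiples of P until we hit Q = (6, 7):
  1P = (2, 1)
  2P = (10, 7)
  3P = (4, 4)
  4P = (6, 6)
  5P = (9, 0)
  6P = (6, 7)
Match found at i = 6.

k = 6


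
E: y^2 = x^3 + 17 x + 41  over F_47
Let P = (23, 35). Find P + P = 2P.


Doubling: s = (3 x1^2 + a) / (2 y1)
s = (3*23^2 + 17) / (2*35) mod 47 = 35
x3 = s^2 - 2 x1 mod 47 = 35^2 - 2*23 = 4
y3 = s (x1 - x3) - y1 mod 47 = 35 * (23 - 4) - 35 = 19

2P = (4, 19)


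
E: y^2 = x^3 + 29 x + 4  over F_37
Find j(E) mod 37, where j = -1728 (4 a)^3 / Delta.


Delta = -16(4 a^3 + 27 b^2) mod 37 = 30
-1728 * (4 a)^3 = -1728 * (4*29)^3 mod 37 = 6
j = 6 * 30^(-1) mod 37 = 15

j = 15 (mod 37)


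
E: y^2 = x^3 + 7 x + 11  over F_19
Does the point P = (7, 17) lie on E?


Check whether y^2 = x^3 + 7 x + 11 (mod 19) for (x, y) = (7, 17).
LHS: y^2 = 17^2 mod 19 = 4
RHS: x^3 + 7 x + 11 = 7^3 + 7*7 + 11 mod 19 = 4
LHS = RHS

Yes, on the curve


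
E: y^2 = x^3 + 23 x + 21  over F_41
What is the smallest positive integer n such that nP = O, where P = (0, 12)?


Compute successive multiples of P until we hit O:
  1P = (0, 12)
  2P = (39, 7)
  3P = (39, 34)
  4P = (0, 29)
  5P = O

ord(P) = 5


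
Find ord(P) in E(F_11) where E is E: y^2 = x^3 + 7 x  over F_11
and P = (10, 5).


Compute successive multiples of P until we hit O:
  1P = (10, 5)
  2P = (3, 2)
  3P = (2, 0)
  4P = (3, 9)
  5P = (10, 6)
  6P = O

ord(P) = 6


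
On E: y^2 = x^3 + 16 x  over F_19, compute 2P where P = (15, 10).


Doubling: s = (3 x1^2 + a) / (2 y1)
s = (3*15^2 + 16) / (2*10) mod 19 = 7
x3 = s^2 - 2 x1 mod 19 = 7^2 - 2*15 = 0
y3 = s (x1 - x3) - y1 mod 19 = 7 * (15 - 0) - 10 = 0

2P = (0, 0)


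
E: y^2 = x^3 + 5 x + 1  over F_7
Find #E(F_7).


For each x in F_7, count y with y^2 = x^3 + 5 x + 1 mod 7:
  x = 0: RHS = 1, y in [1, 6]  -> 2 point(s)
  x = 1: RHS = 0, y in [0]  -> 1 point(s)
  x = 3: RHS = 1, y in [1, 6]  -> 2 point(s)
  x = 4: RHS = 1, y in [1, 6]  -> 2 point(s)
  x = 5: RHS = 4, y in [2, 5]  -> 2 point(s)
  x = 6: RHS = 2, y in [3, 4]  -> 2 point(s)
Affine points: 11. Add the point at infinity: total = 12.

#E(F_7) = 12


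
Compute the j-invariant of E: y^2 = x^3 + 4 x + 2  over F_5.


Delta = -16(4 a^3 + 27 b^2) mod 5 = 1
-1728 * (4 a)^3 = -1728 * (4*4)^3 mod 5 = 2
j = 2 * 1^(-1) mod 5 = 2

j = 2 (mod 5)


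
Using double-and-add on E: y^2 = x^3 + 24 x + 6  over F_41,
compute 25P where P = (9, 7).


k = 25 = 11001_2 (binary, LSB first: 10011)
Double-and-add from P = (9, 7):
  bit 0 = 1: acc = O + (9, 7) = (9, 7)
  bit 1 = 0: acc unchanged = (9, 7)
  bit 2 = 0: acc unchanged = (9, 7)
  bit 3 = 1: acc = (9, 7) + (32, 2) = (4, 24)
  bit 4 = 1: acc = (4, 24) + (2, 12) = (30, 25)

25P = (30, 25)


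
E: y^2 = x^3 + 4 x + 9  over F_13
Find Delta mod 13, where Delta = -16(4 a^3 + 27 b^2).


4 a^3 + 27 b^2 = 4*4^3 + 27*9^2 = 256 + 2187 = 2443
Delta = -16 * (2443) = -39088
Delta mod 13 = 3

Delta = 3 (mod 13)


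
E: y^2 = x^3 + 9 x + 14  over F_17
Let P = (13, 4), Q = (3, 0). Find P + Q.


P != Q, so use the chord formula.
s = (y2 - y1) / (x2 - x1) = (13) / (7) mod 17 = 14
x3 = s^2 - x1 - x2 mod 17 = 14^2 - 13 - 3 = 10
y3 = s (x1 - x3) - y1 mod 17 = 14 * (13 - 10) - 4 = 4

P + Q = (10, 4)


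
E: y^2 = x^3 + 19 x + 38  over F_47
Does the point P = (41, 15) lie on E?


Check whether y^2 = x^3 + 19 x + 38 (mod 47) for (x, y) = (41, 15).
LHS: y^2 = 15^2 mod 47 = 37
RHS: x^3 + 19 x + 38 = 41^3 + 19*41 + 38 mod 47 = 37
LHS = RHS

Yes, on the curve


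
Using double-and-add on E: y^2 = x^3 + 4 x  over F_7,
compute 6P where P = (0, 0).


k = 6 = 110_2 (binary, LSB first: 011)
Double-and-add from P = (0, 0):
  bit 0 = 0: acc unchanged = O
  bit 1 = 1: acc = O + O = O
  bit 2 = 1: acc = O + O = O

6P = O


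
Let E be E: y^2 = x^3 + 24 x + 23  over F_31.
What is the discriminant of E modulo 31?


4 a^3 + 27 b^2 = 4*24^3 + 27*23^2 = 55296 + 14283 = 69579
Delta = -16 * (69579) = -1113264
Delta mod 31 = 8

Delta = 8 (mod 31)


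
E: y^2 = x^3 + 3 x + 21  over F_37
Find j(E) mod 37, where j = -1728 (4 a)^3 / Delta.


Delta = -16(4 a^3 + 27 b^2) mod 37 = 12
-1728 * (4 a)^3 = -1728 * (4*3)^3 mod 37 = 27
j = 27 * 12^(-1) mod 37 = 30

j = 30 (mod 37)


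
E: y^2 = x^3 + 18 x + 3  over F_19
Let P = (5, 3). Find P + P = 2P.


Doubling: s = (3 x1^2 + a) / (2 y1)
s = (3*5^2 + 18) / (2*3) mod 19 = 6
x3 = s^2 - 2 x1 mod 19 = 6^2 - 2*5 = 7
y3 = s (x1 - x3) - y1 mod 19 = 6 * (5 - 7) - 3 = 4

2P = (7, 4)


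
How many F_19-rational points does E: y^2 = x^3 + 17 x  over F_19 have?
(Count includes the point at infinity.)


For each x in F_19, count y with y^2 = x^3 + 17 x + 0 mod 19:
  x = 0: RHS = 0, y in [0]  -> 1 point(s)
  x = 2: RHS = 4, y in [2, 17]  -> 2 point(s)
  x = 5: RHS = 1, y in [1, 18]  -> 2 point(s)
  x = 7: RHS = 6, y in [5, 14]  -> 2 point(s)
  x = 10: RHS = 11, y in [7, 12]  -> 2 point(s)
  x = 11: RHS = 17, y in [6, 13]  -> 2 point(s)
  x = 13: RHS = 5, y in [9, 10]  -> 2 point(s)
  x = 15: RHS = 1, y in [1, 18]  -> 2 point(s)
  x = 16: RHS = 17, y in [6, 13]  -> 2 point(s)
  x = 18: RHS = 1, y in [1, 18]  -> 2 point(s)
Affine points: 19. Add the point at infinity: total = 20.

#E(F_19) = 20


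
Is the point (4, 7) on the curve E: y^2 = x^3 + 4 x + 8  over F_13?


Check whether y^2 = x^3 + 4 x + 8 (mod 13) for (x, y) = (4, 7).
LHS: y^2 = 7^2 mod 13 = 10
RHS: x^3 + 4 x + 8 = 4^3 + 4*4 + 8 mod 13 = 10
LHS = RHS

Yes, on the curve


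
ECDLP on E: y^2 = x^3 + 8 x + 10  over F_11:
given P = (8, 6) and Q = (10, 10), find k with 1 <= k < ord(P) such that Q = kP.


Enumerate multiples of P until we hit Q = (10, 10):
  1P = (8, 6)
  2P = (10, 1)
  3P = (2, 1)
  4P = (2, 10)
  5P = (10, 10)
Match found at i = 5.

k = 5


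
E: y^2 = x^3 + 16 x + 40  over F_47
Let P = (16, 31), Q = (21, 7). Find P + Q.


P != Q, so use the chord formula.
s = (y2 - y1) / (x2 - x1) = (23) / (5) mod 47 = 14
x3 = s^2 - x1 - x2 mod 47 = 14^2 - 16 - 21 = 18
y3 = s (x1 - x3) - y1 mod 47 = 14 * (16 - 18) - 31 = 35

P + Q = (18, 35)


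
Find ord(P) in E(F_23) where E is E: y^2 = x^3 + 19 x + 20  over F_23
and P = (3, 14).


Compute successive multiples of P until we hit O:
  1P = (3, 14)
  2P = (17, 9)
  3P = (7, 17)
  4P = (15, 0)
  5P = (7, 6)
  6P = (17, 14)
  7P = (3, 9)
  8P = O

ord(P) = 8


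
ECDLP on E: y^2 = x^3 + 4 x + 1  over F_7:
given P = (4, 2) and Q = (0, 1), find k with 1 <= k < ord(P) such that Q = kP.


Enumerate multiples of P until we hit Q = (0, 1):
  1P = (4, 2)
  2P = (0, 1)
Match found at i = 2.

k = 2


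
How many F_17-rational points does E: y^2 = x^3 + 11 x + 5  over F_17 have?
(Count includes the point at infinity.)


For each x in F_17, count y with y^2 = x^3 + 11 x + 5 mod 17:
  x = 1: RHS = 0, y in [0]  -> 1 point(s)
  x = 2: RHS = 1, y in [1, 16]  -> 2 point(s)
  x = 5: RHS = 15, y in [7, 10]  -> 2 point(s)
  x = 6: RHS = 15, y in [7, 10]  -> 2 point(s)
  x = 7: RHS = 0, y in [0]  -> 1 point(s)
  x = 9: RHS = 0, y in [0]  -> 1 point(s)
  x = 13: RHS = 16, y in [4, 13]  -> 2 point(s)
  x = 14: RHS = 13, y in [8, 9]  -> 2 point(s)
  x = 15: RHS = 9, y in [3, 14]  -> 2 point(s)
Affine points: 15. Add the point at infinity: total = 16.

#E(F_17) = 16


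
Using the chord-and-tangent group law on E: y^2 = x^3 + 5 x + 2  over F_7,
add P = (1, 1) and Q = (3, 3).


P != Q, so use the chord formula.
s = (y2 - y1) / (x2 - x1) = (2) / (2) mod 7 = 1
x3 = s^2 - x1 - x2 mod 7 = 1^2 - 1 - 3 = 4
y3 = s (x1 - x3) - y1 mod 7 = 1 * (1 - 4) - 1 = 3

P + Q = (4, 3)


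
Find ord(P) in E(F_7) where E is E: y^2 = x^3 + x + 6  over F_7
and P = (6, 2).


Compute successive multiples of P until we hit O:
  1P = (6, 2)
  2P = (3, 1)
  3P = (2, 4)
  4P = (1, 6)
  5P = (4, 2)
  6P = (4, 5)
  7P = (1, 1)
  8P = (2, 3)
  ... (continuing to 11P)
  11P = O

ord(P) = 11


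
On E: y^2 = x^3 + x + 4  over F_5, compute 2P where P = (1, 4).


k = 2 = 10_2 (binary, LSB first: 01)
Double-and-add from P = (1, 4):
  bit 0 = 0: acc unchanged = O
  bit 1 = 1: acc = O + (2, 3) = (2, 3)

2P = (2, 3)


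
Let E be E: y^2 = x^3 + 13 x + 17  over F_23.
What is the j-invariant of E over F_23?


Delta = -16(4 a^3 + 27 b^2) mod 23 = 10
-1728 * (4 a)^3 = -1728 * (4*13)^3 mod 23 = 19
j = 19 * 10^(-1) mod 23 = 18

j = 18 (mod 23)


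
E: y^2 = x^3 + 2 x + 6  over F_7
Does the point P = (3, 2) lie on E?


Check whether y^2 = x^3 + 2 x + 6 (mod 7) for (x, y) = (3, 2).
LHS: y^2 = 2^2 mod 7 = 4
RHS: x^3 + 2 x + 6 = 3^3 + 2*3 + 6 mod 7 = 4
LHS = RHS

Yes, on the curve


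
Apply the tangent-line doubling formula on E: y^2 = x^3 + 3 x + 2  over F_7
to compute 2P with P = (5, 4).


Doubling: s = (3 x1^2 + a) / (2 y1)
s = (3*5^2 + 3) / (2*4) mod 7 = 1
x3 = s^2 - 2 x1 mod 7 = 1^2 - 2*5 = 5
y3 = s (x1 - x3) - y1 mod 7 = 1 * (5 - 5) - 4 = 3

2P = (5, 3)


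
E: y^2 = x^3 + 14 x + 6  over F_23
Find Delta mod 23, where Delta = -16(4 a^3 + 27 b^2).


4 a^3 + 27 b^2 = 4*14^3 + 27*6^2 = 10976 + 972 = 11948
Delta = -16 * (11948) = -191168
Delta mod 23 = 8

Delta = 8 (mod 23)


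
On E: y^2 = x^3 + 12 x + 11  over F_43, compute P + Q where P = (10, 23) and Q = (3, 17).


P != Q, so use the chord formula.
s = (y2 - y1) / (x2 - x1) = (37) / (36) mod 43 = 7
x3 = s^2 - x1 - x2 mod 43 = 7^2 - 10 - 3 = 36
y3 = s (x1 - x3) - y1 mod 43 = 7 * (10 - 36) - 23 = 10

P + Q = (36, 10)


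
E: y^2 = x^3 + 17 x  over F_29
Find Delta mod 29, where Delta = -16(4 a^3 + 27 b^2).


4 a^3 + 27 b^2 = 4*17^3 + 27*0^2 = 19652 + 0 = 19652
Delta = -16 * (19652) = -314432
Delta mod 29 = 15

Delta = 15 (mod 29)


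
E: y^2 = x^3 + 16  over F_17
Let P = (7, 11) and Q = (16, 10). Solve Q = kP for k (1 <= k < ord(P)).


Enumerate multiples of P until we hit Q = (16, 10):
  1P = (7, 11)
  2P = (16, 10)
Match found at i = 2.

k = 2


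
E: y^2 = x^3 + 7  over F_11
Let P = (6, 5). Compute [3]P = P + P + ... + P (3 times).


k = 3 = 11_2 (binary, LSB first: 11)
Double-and-add from P = (6, 5):
  bit 0 = 1: acc = O + (6, 5) = (6, 5)
  bit 1 = 1: acc = (6, 5) + (3, 1) = (5, 0)

3P = (5, 0)


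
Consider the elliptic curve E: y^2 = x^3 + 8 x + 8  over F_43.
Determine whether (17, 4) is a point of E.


Check whether y^2 = x^3 + 8 x + 8 (mod 43) for (x, y) = (17, 4).
LHS: y^2 = 4^2 mod 43 = 16
RHS: x^3 + 8 x + 8 = 17^3 + 8*17 + 8 mod 43 = 26
LHS != RHS

No, not on the curve


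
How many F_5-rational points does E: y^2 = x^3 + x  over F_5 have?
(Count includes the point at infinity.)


For each x in F_5, count y with y^2 = x^3 + 1 x + 0 mod 5:
  x = 0: RHS = 0, y in [0]  -> 1 point(s)
  x = 2: RHS = 0, y in [0]  -> 1 point(s)
  x = 3: RHS = 0, y in [0]  -> 1 point(s)
Affine points: 3. Add the point at infinity: total = 4.

#E(F_5) = 4


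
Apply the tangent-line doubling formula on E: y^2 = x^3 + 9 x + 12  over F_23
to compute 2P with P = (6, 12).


Doubling: s = (3 x1^2 + a) / (2 y1)
s = (3*6^2 + 9) / (2*12) mod 23 = 2
x3 = s^2 - 2 x1 mod 23 = 2^2 - 2*6 = 15
y3 = s (x1 - x3) - y1 mod 23 = 2 * (6 - 15) - 12 = 16

2P = (15, 16)


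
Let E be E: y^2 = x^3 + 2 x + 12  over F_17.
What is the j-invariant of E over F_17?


Delta = -16(4 a^3 + 27 b^2) mod 17 = 10
-1728 * (4 a)^3 = -1728 * (4*2)^3 mod 17 = 12
j = 12 * 10^(-1) mod 17 = 8

j = 8 (mod 17)


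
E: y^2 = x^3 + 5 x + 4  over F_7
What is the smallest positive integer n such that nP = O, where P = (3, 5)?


Compute successive multiples of P until we hit O:
  1P = (3, 5)
  2P = (2, 1)
  3P = (4, 5)
  4P = (0, 2)
  5P = (5, 0)
  6P = (0, 5)
  7P = (4, 2)
  8P = (2, 6)
  ... (continuing to 10P)
  10P = O

ord(P) = 10


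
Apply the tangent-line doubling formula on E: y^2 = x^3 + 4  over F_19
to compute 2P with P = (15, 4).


Doubling: s = (3 x1^2 + a) / (2 y1)
s = (3*15^2 + 0) / (2*4) mod 19 = 6
x3 = s^2 - 2 x1 mod 19 = 6^2 - 2*15 = 6
y3 = s (x1 - x3) - y1 mod 19 = 6 * (15 - 6) - 4 = 12

2P = (6, 12)


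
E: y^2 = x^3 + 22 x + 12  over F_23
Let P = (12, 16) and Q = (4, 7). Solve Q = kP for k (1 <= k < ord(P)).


Enumerate multiples of P until we hit Q = (4, 7):
  1P = (12, 16)
  2P = (2, 8)
  3P = (17, 3)
  4P = (21, 12)
  5P = (22, 14)
  6P = (1, 14)
  7P = (3, 17)
  8P = (10, 17)
  9P = (7, 16)
  10P = (4, 7)
Match found at i = 10.

k = 10


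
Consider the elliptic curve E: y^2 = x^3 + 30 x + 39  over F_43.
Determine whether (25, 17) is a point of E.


Check whether y^2 = x^3 + 30 x + 39 (mod 43) for (x, y) = (25, 17).
LHS: y^2 = 17^2 mod 43 = 31
RHS: x^3 + 30 x + 39 = 25^3 + 30*25 + 39 mod 43 = 31
LHS = RHS

Yes, on the curve


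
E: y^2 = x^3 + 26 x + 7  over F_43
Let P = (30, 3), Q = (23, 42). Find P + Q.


P != Q, so use the chord formula.
s = (y2 - y1) / (x2 - x1) = (39) / (36) mod 43 = 19
x3 = s^2 - x1 - x2 mod 43 = 19^2 - 30 - 23 = 7
y3 = s (x1 - x3) - y1 mod 43 = 19 * (30 - 7) - 3 = 4

P + Q = (7, 4)


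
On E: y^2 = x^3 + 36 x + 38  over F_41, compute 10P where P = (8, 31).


k = 10 = 1010_2 (binary, LSB first: 0101)
Double-and-add from P = (8, 31):
  bit 0 = 0: acc unchanged = O
  bit 1 = 1: acc = O + (9, 5) = (9, 5)
  bit 2 = 0: acc unchanged = (9, 5)
  bit 3 = 1: acc = (9, 5) + (20, 36) = (3, 38)

10P = (3, 38)


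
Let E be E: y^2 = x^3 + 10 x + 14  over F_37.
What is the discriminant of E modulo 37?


4 a^3 + 27 b^2 = 4*10^3 + 27*14^2 = 4000 + 5292 = 9292
Delta = -16 * (9292) = -148672
Delta mod 37 = 31

Delta = 31 (mod 37)


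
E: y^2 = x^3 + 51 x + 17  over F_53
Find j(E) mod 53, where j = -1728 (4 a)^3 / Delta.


Delta = -16(4 a^3 + 27 b^2) mod 53 = 2
-1728 * (4 a)^3 = -1728 * (4*51)^3 mod 53 = 7
j = 7 * 2^(-1) mod 53 = 30

j = 30 (mod 53)


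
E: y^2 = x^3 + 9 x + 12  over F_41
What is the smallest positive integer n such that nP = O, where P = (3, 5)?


Compute successive multiples of P until we hit O:
  1P = (3, 5)
  2P = (25, 6)
  3P = (18, 26)
  4P = (40, 17)
  5P = (7, 7)
  6P = (21, 27)
  7P = (19, 21)
  8P = (20, 19)
  ... (continuing to 37P)
  37P = O

ord(P) = 37


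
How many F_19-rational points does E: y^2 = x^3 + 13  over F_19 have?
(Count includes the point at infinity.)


For each x in F_19, count y with y^2 = x^3 + 0 x + 13 mod 19:
  x = 4: RHS = 1, y in [1, 18]  -> 2 point(s)
  x = 5: RHS = 5, y in [9, 10]  -> 2 point(s)
  x = 6: RHS = 1, y in [1, 18]  -> 2 point(s)
  x = 9: RHS = 1, y in [1, 18]  -> 2 point(s)
  x = 10: RHS = 6, y in [5, 14]  -> 2 point(s)
  x = 13: RHS = 6, y in [5, 14]  -> 2 point(s)
  x = 15: RHS = 6, y in [5, 14]  -> 2 point(s)
  x = 16: RHS = 5, y in [9, 10]  -> 2 point(s)
  x = 17: RHS = 5, y in [9, 10]  -> 2 point(s)
Affine points: 18. Add the point at infinity: total = 19.

#E(F_19) = 19


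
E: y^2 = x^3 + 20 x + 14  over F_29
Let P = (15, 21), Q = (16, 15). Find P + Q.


P != Q, so use the chord formula.
s = (y2 - y1) / (x2 - x1) = (23) / (1) mod 29 = 23
x3 = s^2 - x1 - x2 mod 29 = 23^2 - 15 - 16 = 5
y3 = s (x1 - x3) - y1 mod 29 = 23 * (15 - 5) - 21 = 6

P + Q = (5, 6)


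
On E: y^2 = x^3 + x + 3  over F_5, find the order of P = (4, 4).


Compute successive multiples of P until we hit O:
  1P = (4, 4)
  2P = (1, 0)
  3P = (4, 1)
  4P = O

ord(P) = 4


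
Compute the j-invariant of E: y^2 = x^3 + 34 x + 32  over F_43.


Delta = -16(4 a^3 + 27 b^2) mod 43 = 17
-1728 * (4 a)^3 = -1728 * (4*34)^3 mod 43 = 8
j = 8 * 17^(-1) mod 43 = 3

j = 3 (mod 43)


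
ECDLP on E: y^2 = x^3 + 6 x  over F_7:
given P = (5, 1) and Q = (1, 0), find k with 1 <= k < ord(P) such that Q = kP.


Enumerate multiples of P until we hit Q = (1, 0):
  1P = (5, 1)
  2P = (1, 0)
Match found at i = 2.

k = 2


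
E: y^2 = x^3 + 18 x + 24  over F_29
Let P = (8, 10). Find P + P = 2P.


Doubling: s = (3 x1^2 + a) / (2 y1)
s = (3*8^2 + 18) / (2*10) mod 29 = 25
x3 = s^2 - 2 x1 mod 29 = 25^2 - 2*8 = 0
y3 = s (x1 - x3) - y1 mod 29 = 25 * (8 - 0) - 10 = 16

2P = (0, 16)


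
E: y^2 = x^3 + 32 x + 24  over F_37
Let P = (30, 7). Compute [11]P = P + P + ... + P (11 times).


k = 11 = 1011_2 (binary, LSB first: 1101)
Double-and-add from P = (30, 7):
  bit 0 = 1: acc = O + (30, 7) = (30, 7)
  bit 1 = 1: acc = (30, 7) + (24, 1) = (21, 2)
  bit 2 = 0: acc unchanged = (21, 2)
  bit 3 = 1: acc = (21, 2) + (12, 29) = (13, 11)

11P = (13, 11)


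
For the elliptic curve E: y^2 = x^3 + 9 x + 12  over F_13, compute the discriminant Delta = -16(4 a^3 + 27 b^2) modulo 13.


4 a^3 + 27 b^2 = 4*9^3 + 27*12^2 = 2916 + 3888 = 6804
Delta = -16 * (6804) = -108864
Delta mod 13 = 11

Delta = 11 (mod 13)


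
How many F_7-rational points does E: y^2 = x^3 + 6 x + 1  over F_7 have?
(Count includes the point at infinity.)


For each x in F_7, count y with y^2 = x^3 + 6 x + 1 mod 7:
  x = 0: RHS = 1, y in [1, 6]  -> 2 point(s)
  x = 1: RHS = 1, y in [1, 6]  -> 2 point(s)
  x = 2: RHS = 0, y in [0]  -> 1 point(s)
  x = 3: RHS = 4, y in [2, 5]  -> 2 point(s)
  x = 5: RHS = 2, y in [3, 4]  -> 2 point(s)
  x = 6: RHS = 1, y in [1, 6]  -> 2 point(s)
Affine points: 11. Add the point at infinity: total = 12.

#E(F_7) = 12


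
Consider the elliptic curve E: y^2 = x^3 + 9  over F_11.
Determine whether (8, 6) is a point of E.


Check whether y^2 = x^3 + 0 x + 9 (mod 11) for (x, y) = (8, 6).
LHS: y^2 = 6^2 mod 11 = 3
RHS: x^3 + 0 x + 9 = 8^3 + 0*8 + 9 mod 11 = 4
LHS != RHS

No, not on the curve


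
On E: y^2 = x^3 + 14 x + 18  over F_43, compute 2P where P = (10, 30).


Doubling: s = (3 x1^2 + a) / (2 y1)
s = (3*10^2 + 14) / (2*30) mod 43 = 21
x3 = s^2 - 2 x1 mod 43 = 21^2 - 2*10 = 34
y3 = s (x1 - x3) - y1 mod 43 = 21 * (10 - 34) - 30 = 25

2P = (34, 25)


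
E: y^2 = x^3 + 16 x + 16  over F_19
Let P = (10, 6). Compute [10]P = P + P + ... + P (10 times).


k = 10 = 1010_2 (binary, LSB first: 0101)
Double-and-add from P = (10, 6):
  bit 0 = 0: acc unchanged = O
  bit 1 = 1: acc = O + (0, 4) = (0, 4)
  bit 2 = 0: acc unchanged = (0, 4)
  bit 3 = 1: acc = (0, 4) + (16, 6) = (14, 18)

10P = (14, 18)


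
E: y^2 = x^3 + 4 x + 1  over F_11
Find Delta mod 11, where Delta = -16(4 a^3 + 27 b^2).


4 a^3 + 27 b^2 = 4*4^3 + 27*1^2 = 256 + 27 = 283
Delta = -16 * (283) = -4528
Delta mod 11 = 4

Delta = 4 (mod 11)


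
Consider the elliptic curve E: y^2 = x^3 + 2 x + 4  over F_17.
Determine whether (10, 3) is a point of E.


Check whether y^2 = x^3 + 2 x + 4 (mod 17) for (x, y) = (10, 3).
LHS: y^2 = 3^2 mod 17 = 9
RHS: x^3 + 2 x + 4 = 10^3 + 2*10 + 4 mod 17 = 4
LHS != RHS

No, not on the curve


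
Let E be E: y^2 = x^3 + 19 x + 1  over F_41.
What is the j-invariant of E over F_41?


Delta = -16(4 a^3 + 27 b^2) mod 41 = 30
-1728 * (4 a)^3 = -1728 * (4*19)^3 mod 41 = 25
j = 25 * 30^(-1) mod 41 = 35

j = 35 (mod 41)


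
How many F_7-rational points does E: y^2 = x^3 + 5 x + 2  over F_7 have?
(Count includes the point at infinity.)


For each x in F_7, count y with y^2 = x^3 + 5 x + 2 mod 7:
  x = 0: RHS = 2, y in [3, 4]  -> 2 point(s)
  x = 1: RHS = 1, y in [1, 6]  -> 2 point(s)
  x = 3: RHS = 2, y in [3, 4]  -> 2 point(s)
  x = 4: RHS = 2, y in [3, 4]  -> 2 point(s)
Affine points: 8. Add the point at infinity: total = 9.

#E(F_7) = 9


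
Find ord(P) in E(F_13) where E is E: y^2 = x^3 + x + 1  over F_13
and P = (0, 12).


Compute successive multiples of P until we hit O:
  1P = (0, 12)
  2P = (10, 6)
  3P = (7, 0)
  4P = (10, 7)
  5P = (0, 1)
  6P = O

ord(P) = 6


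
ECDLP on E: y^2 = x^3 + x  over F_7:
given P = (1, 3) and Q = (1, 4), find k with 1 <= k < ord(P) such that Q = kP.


Enumerate multiples of P until we hit Q = (1, 4):
  1P = (1, 3)
  2P = (0, 0)
  3P = (1, 4)
Match found at i = 3.

k = 3


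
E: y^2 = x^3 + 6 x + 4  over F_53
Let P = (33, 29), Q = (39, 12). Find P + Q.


P != Q, so use the chord formula.
s = (y2 - y1) / (x2 - x1) = (36) / (6) mod 53 = 6
x3 = s^2 - x1 - x2 mod 53 = 6^2 - 33 - 39 = 17
y3 = s (x1 - x3) - y1 mod 53 = 6 * (33 - 17) - 29 = 14

P + Q = (17, 14)


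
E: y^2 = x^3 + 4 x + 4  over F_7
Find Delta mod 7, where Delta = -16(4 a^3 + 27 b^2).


4 a^3 + 27 b^2 = 4*4^3 + 27*4^2 = 256 + 432 = 688
Delta = -16 * (688) = -11008
Delta mod 7 = 3

Delta = 3 (mod 7)
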